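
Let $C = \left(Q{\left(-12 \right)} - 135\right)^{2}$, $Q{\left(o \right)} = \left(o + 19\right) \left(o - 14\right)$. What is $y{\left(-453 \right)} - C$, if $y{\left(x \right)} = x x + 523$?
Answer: $105243$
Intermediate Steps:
$Q{\left(o \right)} = \left(-14 + o\right) \left(19 + o\right)$ ($Q{\left(o \right)} = \left(19 + o\right) \left(-14 + o\right) = \left(-14 + o\right) \left(19 + o\right)$)
$C = 100489$ ($C = \left(\left(-266 + \left(-12\right)^{2} + 5 \left(-12\right)\right) - 135\right)^{2} = \left(\left(-266 + 144 - 60\right) - 135\right)^{2} = \left(-182 - 135\right)^{2} = \left(-317\right)^{2} = 100489$)
$y{\left(x \right)} = 523 + x^{2}$ ($y{\left(x \right)} = x^{2} + 523 = 523 + x^{2}$)
$y{\left(-453 \right)} - C = \left(523 + \left(-453\right)^{2}\right) - 100489 = \left(523 + 205209\right) - 100489 = 205732 - 100489 = 105243$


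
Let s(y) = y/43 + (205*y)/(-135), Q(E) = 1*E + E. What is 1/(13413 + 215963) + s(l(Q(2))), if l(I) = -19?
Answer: 7565739145/266305536 ≈ 28.410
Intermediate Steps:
Q(E) = 2*E (Q(E) = E + E = 2*E)
s(y) = -1736*y/1161 (s(y) = y*(1/43) + (205*y)*(-1/135) = y/43 - 41*y/27 = -1736*y/1161)
1/(13413 + 215963) + s(l(Q(2))) = 1/(13413 + 215963) - 1736/1161*(-19) = 1/229376 + 32984/1161 = 7565739145/266305536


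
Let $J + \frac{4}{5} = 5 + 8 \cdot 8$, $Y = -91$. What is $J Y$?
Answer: $- \frac{31031}{5} \approx -6206.2$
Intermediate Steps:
$J = \frac{341}{5}$ ($J = - \frac{4}{5} + \left(5 + 8 \cdot 8\right) = - \frac{4}{5} + \left(5 + 64\right) = - \frac{4}{5} + 69 = \frac{341}{5} \approx 68.2$)
$J Y = \frac{341}{5} \left(-91\right) = - \frac{31031}{5}$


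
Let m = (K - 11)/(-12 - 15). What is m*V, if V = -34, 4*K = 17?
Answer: -17/2 ≈ -8.5000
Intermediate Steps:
K = 17/4 (K = (1/4)*17 = 17/4 ≈ 4.2500)
m = 1/4 (m = (17/4 - 11)/(-12 - 15) = -27/4/(-27) = -27/4*(-1/27) = 1/4 ≈ 0.25000)
m*V = (1/4)*(-34) = -17/2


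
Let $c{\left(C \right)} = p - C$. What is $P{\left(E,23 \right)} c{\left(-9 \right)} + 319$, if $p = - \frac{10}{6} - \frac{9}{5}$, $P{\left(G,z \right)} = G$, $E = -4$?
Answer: $\frac{4453}{15} \approx 296.87$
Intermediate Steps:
$p = - \frac{52}{15}$ ($p = \left(-10\right) \frac{1}{6} - \frac{9}{5} = - \frac{5}{3} - \frac{9}{5} = - \frac{52}{15} \approx -3.4667$)
$c{\left(C \right)} = - \frac{52}{15} - C$
$P{\left(E,23 \right)} c{\left(-9 \right)} + 319 = - 4 \left(- \frac{52}{15} - -9\right) + 319 = - 4 \left(- \frac{52}{15} + 9\right) + 319 = \left(-4\right) \frac{83}{15} + 319 = - \frac{332}{15} + 319 = \frac{4453}{15}$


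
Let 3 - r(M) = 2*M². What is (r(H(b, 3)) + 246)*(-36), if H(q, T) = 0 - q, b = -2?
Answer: -8676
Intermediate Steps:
H(q, T) = -q
r(M) = 3 - 2*M²
(r(H(b, 3)) + 246)*(-36) = ((3 - 2*(-1*(-2))²) + 246)*(-36) = ((3 - 2*2²) + 246)*(-36) = ((3 - 2*4) + 246)*(-36) = ((3 - 8) + 246)*(-36) = (-5 + 246)*(-36) = 241*(-36) = -8676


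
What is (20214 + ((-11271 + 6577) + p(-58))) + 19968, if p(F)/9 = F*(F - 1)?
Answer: 66286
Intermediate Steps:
p(F) = 9*F*(-1 + F) (p(F) = 9*(F*(F - 1)) = 9*(F*(-1 + F)) = 9*F*(-1 + F))
(20214 + ((-11271 + 6577) + p(-58))) + 19968 = (20214 + ((-11271 + 6577) + 9*(-58)*(-1 - 58))) + 19968 = (20214 + (-4694 + 9*(-58)*(-59))) + 19968 = (20214 + (-4694 + 30798)) + 19968 = (20214 + 26104) + 19968 = 46318 + 19968 = 66286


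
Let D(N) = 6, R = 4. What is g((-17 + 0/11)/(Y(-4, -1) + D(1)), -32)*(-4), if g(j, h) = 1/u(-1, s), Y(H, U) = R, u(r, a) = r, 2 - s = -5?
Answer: 4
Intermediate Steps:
s = 7 (s = 2 - 1*(-5) = 2 + 5 = 7)
Y(H, U) = 4
g(j, h) = -1 (g(j, h) = 1/(-1) = -1)
g((-17 + 0/11)/(Y(-4, -1) + D(1)), -32)*(-4) = -1*(-4) = 4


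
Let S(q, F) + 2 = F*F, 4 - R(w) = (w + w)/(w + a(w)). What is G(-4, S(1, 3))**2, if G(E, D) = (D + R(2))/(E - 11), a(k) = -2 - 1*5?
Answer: 3481/5625 ≈ 0.61884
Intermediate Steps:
a(k) = -7 (a(k) = -2 - 5 = -7)
R(w) = 4 - 2*w/(-7 + w) (R(w) = 4 - (w + w)/(w - 7) = 4 - 2*w/(-7 + w))
S(q, F) = -2 + F**2 (S(q, F) = -2 + F*F = -2 + F**2)
G(E, D) = (24/5 + D)/(-11 + E) (G(E, D) = (D + 2*(-14 + 2)/(-7 + 2))/(E - 11) = (D + 2*(-12)/(-5))/(-11 + E) = (D + 2*(-1/5)*(-12))/(-11 + E) = (D + 24/5)/(-11 + E) = (24/5 + D)/(-11 + E))
G(-4, S(1, 3))**2 = ((24/5 + (-2 + 3**2))/(-11 - 4))**2 = ((24/5 + (-2 + 9))/(-15))**2 = (-(24/5 + 7)/15)**2 = (-1/15*59/5)**2 = (-59/75)**2 = 3481/5625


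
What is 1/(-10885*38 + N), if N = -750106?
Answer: -1/1163736 ≈ -8.5930e-7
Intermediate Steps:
1/(-10885*38 + N) = 1/(-10885*38 - 750106) = 1/(-413630 - 750106) = 1/(-1163736) = -1/1163736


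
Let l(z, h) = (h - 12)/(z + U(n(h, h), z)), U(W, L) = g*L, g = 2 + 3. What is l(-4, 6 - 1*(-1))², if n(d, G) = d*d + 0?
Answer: 25/576 ≈ 0.043403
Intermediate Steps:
g = 5
n(d, G) = d² (n(d, G) = d² + 0 = d²)
U(W, L) = 5*L
l(z, h) = (-12 + h)/(6*z) (l(z, h) = (h - 12)/(z + 5*z) = (-12 + h)/((6*z)) = (-12 + h)*(1/(6*z)) = (-12 + h)/(6*z))
l(-4, 6 - 1*(-1))² = ((⅙)*(-12 + (6 - 1*(-1)))/(-4))² = ((⅙)*(-¼)*(-12 + (6 + 1)))² = ((⅙)*(-¼)*(-12 + 7))² = ((⅙)*(-¼)*(-5))² = (5/24)² = 25/576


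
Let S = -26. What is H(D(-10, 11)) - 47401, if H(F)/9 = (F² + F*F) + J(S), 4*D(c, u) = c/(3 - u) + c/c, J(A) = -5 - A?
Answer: -6042407/128 ≈ -47206.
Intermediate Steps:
D(c, u) = ¼ + c/(4*(3 - u)) (D(c, u) = (c/(3 - u) + c/c)/4 = (c/(3 - u) + 1)/4 = (1 + c/(3 - u))/4 = ¼ + c/(4*(3 - u)))
H(F) = 189 + 18*F² (H(F) = 9*((F² + F*F) + (-5 - 1*(-26))) = 9*((F² + F²) + (-5 + 26)) = 9*(2*F² + 21) = 9*(21 + 2*F²) = 189 + 18*F²)
H(D(-10, 11)) - 47401 = (189 + 18*((-3 + 11 - 1*(-10))/(4*(-3 + 11)))²) - 47401 = (189 + 18*((¼)*(-3 + 11 + 10)/8)²) - 47401 = (189 + 18*((¼)*(⅛)*18)²) - 47401 = (189 + 18*(9/16)²) - 47401 = (189 + 18*(81/256)) - 47401 = (189 + 729/128) - 47401 = 24921/128 - 47401 = -6042407/128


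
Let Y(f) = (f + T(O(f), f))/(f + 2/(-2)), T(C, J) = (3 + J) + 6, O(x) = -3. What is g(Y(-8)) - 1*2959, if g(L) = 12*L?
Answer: -8849/3 ≈ -2949.7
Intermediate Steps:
T(C, J) = 9 + J
Y(f) = (9 + 2*f)/(-1 + f) (Y(f) = (f + (9 + f))/(f + 2/(-2)) = (9 + 2*f)/(f + 2*(-1/2)) = (9 + 2*f)/(f - 1) = (9 + 2*f)/(-1 + f))
g(Y(-8)) - 1*2959 = 12*((9 + 2*(-8))/(-1 - 8)) - 1*2959 = 12*((9 - 16)/(-9)) - 2959 = 12*(-1/9*(-7)) - 2959 = 12*(7/9) - 2959 = 28/3 - 2959 = -8849/3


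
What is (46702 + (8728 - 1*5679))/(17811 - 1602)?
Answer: 49751/16209 ≈ 3.0693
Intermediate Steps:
(46702 + (8728 - 1*5679))/(17811 - 1602) = (46702 + (8728 - 5679))/16209 = (46702 + 3049)*(1/16209) = 49751*(1/16209) = 49751/16209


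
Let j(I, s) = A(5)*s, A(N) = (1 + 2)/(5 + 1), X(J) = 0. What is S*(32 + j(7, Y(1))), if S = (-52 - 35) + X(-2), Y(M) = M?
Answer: -5655/2 ≈ -2827.5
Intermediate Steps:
A(N) = ½ (A(N) = 3/6 = 3*(⅙) = ½)
j(I, s) = s/2
S = -87 (S = (-52 - 35) + 0 = -87 + 0 = -87)
S*(32 + j(7, Y(1))) = -87*(32 + (½)*1) = -87*(32 + ½) = -87*65/2 = -5655/2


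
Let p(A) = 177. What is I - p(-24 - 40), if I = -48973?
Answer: -49150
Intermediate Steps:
I - p(-24 - 40) = -48973 - 1*177 = -48973 - 177 = -49150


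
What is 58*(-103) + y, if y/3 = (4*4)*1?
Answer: -5926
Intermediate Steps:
y = 48 (y = 3*((4*4)*1) = 3*(16*1) = 3*16 = 48)
58*(-103) + y = 58*(-103) + 48 = -5974 + 48 = -5926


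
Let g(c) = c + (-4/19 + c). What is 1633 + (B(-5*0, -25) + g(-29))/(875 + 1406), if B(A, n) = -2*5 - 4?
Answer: 70771215/43339 ≈ 1633.0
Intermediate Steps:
g(c) = -4/19 + 2*c (g(c) = c + (-4*1/19 + c) = c + (-4/19 + c) = -4/19 + 2*c)
B(A, n) = -14 (B(A, n) = -10 - 4 = -14)
1633 + (B(-5*0, -25) + g(-29))/(875 + 1406) = 1633 + (-14 + (-4/19 + 2*(-29)))/(875 + 1406) = 1633 + (-14 + (-4/19 - 58))/2281 = 1633 + (-14 - 1106/19)*(1/2281) = 1633 - 1372/19*1/2281 = 1633 - 1372/43339 = 70771215/43339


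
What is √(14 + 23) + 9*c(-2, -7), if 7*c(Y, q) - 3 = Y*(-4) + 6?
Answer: 153/7 + √37 ≈ 27.940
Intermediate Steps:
c(Y, q) = 9/7 - 4*Y/7 (c(Y, q) = 3/7 + (Y*(-4) + 6)/7 = 3/7 + (-4*Y + 6)/7 = 3/7 + (6 - 4*Y)/7 = 3/7 + (6/7 - 4*Y/7) = 9/7 - 4*Y/7)
√(14 + 23) + 9*c(-2, -7) = √(14 + 23) + 9*(9/7 - 4/7*(-2)) = √37 + 9*(9/7 + 8/7) = √37 + 9*(17/7) = √37 + 153/7 = 153/7 + √37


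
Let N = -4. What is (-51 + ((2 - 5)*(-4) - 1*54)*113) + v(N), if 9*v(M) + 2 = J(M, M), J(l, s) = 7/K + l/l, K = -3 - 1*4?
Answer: -43175/9 ≈ -4797.2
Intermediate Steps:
K = -7 (K = -3 - 4 = -7)
J(l, s) = 0 (J(l, s) = 7/(-7) + l/l = 7*(-⅐) + 1 = -1 + 1 = 0)
v(M) = -2/9 (v(M) = -2/9 + (⅑)*0 = -2/9 + 0 = -2/9)
(-51 + ((2 - 5)*(-4) - 1*54)*113) + v(N) = (-51 + ((2 - 5)*(-4) - 1*54)*113) - 2/9 = (-51 + (-3*(-4) - 54)*113) - 2/9 = (-51 + (12 - 54)*113) - 2/9 = (-51 - 42*113) - 2/9 = (-51 - 4746) - 2/9 = -4797 - 2/9 = -43175/9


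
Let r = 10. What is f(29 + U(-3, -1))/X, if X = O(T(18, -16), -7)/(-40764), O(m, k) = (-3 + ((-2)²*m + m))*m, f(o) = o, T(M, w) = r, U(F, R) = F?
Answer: -529932/235 ≈ -2255.0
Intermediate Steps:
T(M, w) = 10
O(m, k) = m*(-3 + 5*m) (O(m, k) = (-3 + (4*m + m))*m = (-3 + 5*m)*m = m*(-3 + 5*m))
X = -235/20382 (X = (10*(-3 + 5*10))/(-40764) = (10*(-3 + 50))*(-1/40764) = (10*47)*(-1/40764) = 470*(-1/40764) = -235/20382 ≈ -0.011530)
f(29 + U(-3, -1))/X = (29 - 3)/(-235/20382) = 26*(-20382/235) = -529932/235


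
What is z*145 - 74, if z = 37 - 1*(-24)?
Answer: 8771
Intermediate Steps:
z = 61 (z = 37 + 24 = 61)
z*145 - 74 = 61*145 - 74 = 8845 - 74 = 8771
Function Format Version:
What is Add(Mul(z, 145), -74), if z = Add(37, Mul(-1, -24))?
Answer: 8771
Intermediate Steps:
z = 61 (z = Add(37, 24) = 61)
Add(Mul(z, 145), -74) = Add(Mul(61, 145), -74) = Add(8845, -74) = 8771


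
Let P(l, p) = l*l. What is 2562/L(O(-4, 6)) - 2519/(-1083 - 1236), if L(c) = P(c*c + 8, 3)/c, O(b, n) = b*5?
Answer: 1391191/1787176 ≈ 0.77843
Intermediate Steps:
O(b, n) = 5*b
P(l, p) = l**2
L(c) = (8 + c**2)**2/c (L(c) = (c*c + 8)**2/c = (c**2 + 8)**2/c = (8 + c**2)**2/c)
2562/L(O(-4, 6)) - 2519/(-1083 - 1236) = 2562/(((8 + (5*(-4))**2)**2/((5*(-4))))) - 2519/(-1083 - 1236) = 2562/(((8 + (-20)**2)**2/(-20))) - 2519/(-2319) = 2562/((-(8 + 400)**2/20)) - 2519*(-1/2319) = 2562/((-1/20*408**2)) + 2519/2319 = 2562/((-1/20*166464)) + 2519/2319 = 2562/(-41616/5) + 2519/2319 = 2562*(-5/41616) + 2519/2319 = -2135/6936 + 2519/2319 = 1391191/1787176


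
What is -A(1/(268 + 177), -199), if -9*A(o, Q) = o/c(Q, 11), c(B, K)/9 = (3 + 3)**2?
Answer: 1/1297620 ≈ 7.7064e-7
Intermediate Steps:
c(B, K) = 324 (c(B, K) = 9*(3 + 3)**2 = 9*6**2 = 9*36 = 324)
A(o, Q) = -o/2916 (A(o, Q) = -o/(9*324) = -o/2916)
-A(1/(268 + 177), -199) = -(-1)/(2916*(268 + 177)) = -(-1)/(2916*445) = -1*(-1/1297620) = 1/1297620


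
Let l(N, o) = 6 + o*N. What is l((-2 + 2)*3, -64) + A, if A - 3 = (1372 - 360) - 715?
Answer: 306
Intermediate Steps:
l(N, o) = 6 + N*o
A = 300 (A = 3 + ((1372 - 360) - 715) = 3 + (1012 - 715) = 3 + 297 = 300)
l((-2 + 2)*3, -64) + A = (6 + ((-2 + 2)*3)*(-64)) + 300 = (6 + (0*3)*(-64)) + 300 = (6 + 0*(-64)) + 300 = (6 + 0) + 300 = 6 + 300 = 306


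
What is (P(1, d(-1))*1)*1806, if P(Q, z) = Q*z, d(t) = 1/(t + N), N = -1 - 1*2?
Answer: -903/2 ≈ -451.50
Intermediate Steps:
N = -3 (N = -1 - 2 = -3)
d(t) = 1/(-3 + t) (d(t) = 1/(t - 3) = 1/(-3 + t))
(P(1, d(-1))*1)*1806 = ((1/(-3 - 1))*1)*1806 = ((1/(-4))*1)*1806 = ((1*(-¼))*1)*1806 = -¼*1*1806 = -¼*1806 = -903/2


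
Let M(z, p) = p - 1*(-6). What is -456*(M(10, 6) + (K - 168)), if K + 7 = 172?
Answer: -4104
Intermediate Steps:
K = 165 (K = -7 + 172 = 165)
M(z, p) = 6 + p (M(z, p) = p + 6 = 6 + p)
-456*(M(10, 6) + (K - 168)) = -456*((6 + 6) + (165 - 168)) = -456*(12 - 3) = -456*9 = -4104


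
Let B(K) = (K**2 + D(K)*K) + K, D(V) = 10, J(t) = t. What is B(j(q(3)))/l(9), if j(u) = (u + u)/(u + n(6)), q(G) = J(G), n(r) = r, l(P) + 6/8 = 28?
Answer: 280/981 ≈ 0.28542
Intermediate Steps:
l(P) = 109/4 (l(P) = -3/4 + 28 = 109/4)
q(G) = G
j(u) = 2*u/(6 + u) (j(u) = (u + u)/(u + 6) = (2*u)/(6 + u) = 2*u/(6 + u))
B(K) = K**2 + 11*K (B(K) = (K**2 + 10*K) + K = K**2 + 11*K)
B(j(q(3)))/l(9) = ((2*3/(6 + 3))*(11 + 2*3/(6 + 3)))/(109/4) = ((2*3/9)*(11 + 2*3/9))*(4/109) = ((2*3*(1/9))*(11 + 2*3*(1/9)))*(4/109) = (2*(11 + 2/3)/3)*(4/109) = ((2/3)*(35/3))*(4/109) = (70/9)*(4/109) = 280/981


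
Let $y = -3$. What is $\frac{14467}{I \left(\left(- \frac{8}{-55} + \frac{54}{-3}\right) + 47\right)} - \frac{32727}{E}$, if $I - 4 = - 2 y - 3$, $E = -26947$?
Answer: $\frac{21808553362}{302372287} \approx 72.125$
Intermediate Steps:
$I = 7$ ($I = 4 - -3 = 4 + \left(6 - 3\right) = 4 + 3 = 7$)
$\frac{14467}{I \left(\left(- \frac{8}{-55} + \frac{54}{-3}\right) + 47\right)} - \frac{32727}{E} = \frac{14467}{7 \left(\left(- \frac{8}{-55} + \frac{54}{-3}\right) + 47\right)} - \frac{32727}{-26947} = \frac{14467}{7 \left(\left(\left(-8\right) \left(- \frac{1}{55}\right) + 54 \left(- \frac{1}{3}\right)\right) + 47\right)} - - \frac{32727}{26947} = \frac{14467}{7 \left(\left(\frac{8}{55} - 18\right) + 47\right)} + \frac{32727}{26947} = \frac{14467}{7 \left(- \frac{982}{55} + 47\right)} + \frac{32727}{26947} = \frac{14467}{7 \cdot \frac{1603}{55}} + \frac{32727}{26947} = \frac{14467}{\frac{11221}{55}} + \frac{32727}{26947} = 14467 \cdot \frac{55}{11221} + \frac{32727}{26947} = \frac{795685}{11221} + \frac{32727}{26947} = \frac{21808553362}{302372287}$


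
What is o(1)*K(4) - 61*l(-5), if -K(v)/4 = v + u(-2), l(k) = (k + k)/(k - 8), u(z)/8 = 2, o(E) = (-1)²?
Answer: -1650/13 ≈ -126.92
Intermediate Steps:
o(E) = 1
u(z) = 16 (u(z) = 8*2 = 16)
l(k) = 2*k/(-8 + k) (l(k) = (2*k)/(-8 + k) = 2*k/(-8 + k))
K(v) = -64 - 4*v (K(v) = -4*(v + 16) = -4*(16 + v) = -64 - 4*v)
o(1)*K(4) - 61*l(-5) = 1*(-64 - 4*4) - 122*(-5)/(-8 - 5) = 1*(-64 - 16) - 122*(-5)/(-13) = 1*(-80) - 122*(-5)*(-1)/13 = -80 - 61*10/13 = -80 - 610/13 = -1650/13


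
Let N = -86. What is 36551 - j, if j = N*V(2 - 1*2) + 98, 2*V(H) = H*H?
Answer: 36453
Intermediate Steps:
V(H) = H²/2 (V(H) = (H*H)/2 = H²/2)
j = 98 (j = -43*(2 - 1*2)² + 98 = -43*(2 - 2)² + 98 = -43*0² + 98 = -43*0 + 98 = -86*0 + 98 = 0 + 98 = 98)
36551 - j = 36551 - 1*98 = 36551 - 98 = 36453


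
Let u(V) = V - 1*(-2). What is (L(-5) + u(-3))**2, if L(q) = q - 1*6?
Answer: 144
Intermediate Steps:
L(q) = -6 + q (L(q) = q - 6 = -6 + q)
u(V) = 2 + V (u(V) = V + 2 = 2 + V)
(L(-5) + u(-3))**2 = ((-6 - 5) + (2 - 3))**2 = (-11 - 1)**2 = (-12)**2 = 144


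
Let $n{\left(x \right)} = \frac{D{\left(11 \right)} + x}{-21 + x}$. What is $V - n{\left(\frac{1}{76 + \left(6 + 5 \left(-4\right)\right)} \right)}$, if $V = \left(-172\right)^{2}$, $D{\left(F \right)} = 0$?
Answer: $\frac{38488785}{1301} \approx 29584.0$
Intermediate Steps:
$V = 29584$
$n{\left(x \right)} = \frac{x}{-21 + x}$ ($n{\left(x \right)} = \frac{0 + x}{-21 + x} = \frac{x}{-21 + x}$)
$V - n{\left(\frac{1}{76 + \left(6 + 5 \left(-4\right)\right)} \right)} = 29584 - \frac{1}{\left(76 + \left(6 + 5 \left(-4\right)\right)\right) \left(-21 + \frac{1}{76 + \left(6 + 5 \left(-4\right)\right)}\right)} = 29584 - \frac{1}{\left(76 + \left(6 - 20\right)\right) \left(-21 + \frac{1}{76 + \left(6 - 20\right)}\right)} = 29584 - \frac{1}{\left(76 - 14\right) \left(-21 + \frac{1}{76 - 14}\right)} = 29584 - \frac{1}{62 \left(-21 + \frac{1}{62}\right)} = 29584 - \frac{1}{62 \left(- \frac{1301}{62}\right)} = 29584 - \frac{1}{62} \left(- \frac{62}{1301}\right) = 29584 - - \frac{1}{1301} = 29584 + \frac{1}{1301} = \frac{38488785}{1301}$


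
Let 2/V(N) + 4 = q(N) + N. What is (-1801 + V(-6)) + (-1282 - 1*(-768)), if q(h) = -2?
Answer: -13891/6 ≈ -2315.2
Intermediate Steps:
V(N) = 2/(-6 + N) (V(N) = 2/(-4 + (-2 + N)) = 2/(-6 + N))
(-1801 + V(-6)) + (-1282 - 1*(-768)) = (-1801 + 2/(-6 - 6)) + (-1282 - 1*(-768)) = (-1801 + 2/(-12)) + (-1282 + 768) = (-1801 + 2*(-1/12)) - 514 = (-1801 - ⅙) - 514 = -10807/6 - 514 = -13891/6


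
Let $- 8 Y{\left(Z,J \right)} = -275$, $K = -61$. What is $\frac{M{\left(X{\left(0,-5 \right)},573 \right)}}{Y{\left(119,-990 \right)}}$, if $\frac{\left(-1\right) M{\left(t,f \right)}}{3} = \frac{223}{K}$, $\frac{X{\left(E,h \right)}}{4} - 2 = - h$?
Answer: $\frac{5352}{16775} \approx 0.31905$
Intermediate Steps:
$Y{\left(Z,J \right)} = \frac{275}{8}$ ($Y{\left(Z,J \right)} = \left(- \frac{1}{8}\right) \left(-275\right) = \frac{275}{8}$)
$X{\left(E,h \right)} = 8 - 4 h$ ($X{\left(E,h \right)} = 8 + 4 \left(- h\right) = 8 - 4 h$)
$M{\left(t,f \right)} = \frac{669}{61}$ ($M{\left(t,f \right)} = - 3 \frac{223}{-61} = - 3 \cdot 223 \left(- \frac{1}{61}\right) = \left(-3\right) \left(- \frac{223}{61}\right) = \frac{669}{61}$)
$\frac{M{\left(X{\left(0,-5 \right)},573 \right)}}{Y{\left(119,-990 \right)}} = \frac{669}{61 \cdot \frac{275}{8}} = \frac{669}{61} \cdot \frac{8}{275} = \frac{5352}{16775}$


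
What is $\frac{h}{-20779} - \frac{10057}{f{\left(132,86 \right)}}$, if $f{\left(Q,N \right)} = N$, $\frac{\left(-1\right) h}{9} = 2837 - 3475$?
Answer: $- \frac{19042565}{162454} \approx -117.22$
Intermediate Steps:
$h = 5742$ ($h = - 9 \left(2837 - 3475\right) = \left(-9\right) \left(-638\right) = 5742$)
$\frac{h}{-20779} - \frac{10057}{f{\left(132,86 \right)}} = \frac{5742}{-20779} - \frac{10057}{86} = 5742 \left(- \frac{1}{20779}\right) - \frac{10057}{86} = - \frac{522}{1889} - \frac{10057}{86} = - \frac{19042565}{162454}$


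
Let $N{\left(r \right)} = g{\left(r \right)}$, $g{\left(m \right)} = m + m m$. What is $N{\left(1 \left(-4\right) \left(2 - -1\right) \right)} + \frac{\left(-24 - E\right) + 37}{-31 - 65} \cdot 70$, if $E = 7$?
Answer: $\frac{1021}{8} \approx 127.63$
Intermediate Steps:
$g{\left(m \right)} = m + m^{2}$
$N{\left(r \right)} = r \left(1 + r\right)$
$N{\left(1 \left(-4\right) \left(2 - -1\right) \right)} + \frac{\left(-24 - E\right) + 37}{-31 - 65} \cdot 70 = 1 \left(-4\right) \left(2 - -1\right) \left(1 + 1 \left(-4\right) \left(2 - -1\right)\right) + \frac{\left(-24 - 7\right) + 37}{-31 - 65} \cdot 70 = - 4 \left(2 + 1\right) \left(1 - 4 \left(2 + 1\right)\right) + \frac{\left(-24 - 7\right) + 37}{-96} \cdot 70 = \left(-4\right) 3 \left(1 - 12\right) + \left(-31 + 37\right) \left(- \frac{1}{96}\right) 70 = - 12 \left(1 - 12\right) + 6 \left(- \frac{1}{96}\right) 70 = \left(-12\right) \left(-11\right) - \frac{35}{8} = 132 - \frac{35}{8} = \frac{1021}{8}$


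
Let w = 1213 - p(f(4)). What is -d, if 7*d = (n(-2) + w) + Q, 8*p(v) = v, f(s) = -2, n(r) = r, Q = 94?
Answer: -5221/28 ≈ -186.46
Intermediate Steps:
p(v) = v/8
w = 4853/4 (w = 1213 - (-2)/8 = 1213 - 1*(-¼) = 1213 + ¼ = 4853/4 ≈ 1213.3)
d = 5221/28 (d = ((-2 + 4853/4) + 94)/7 = (4845/4 + 94)/7 = (⅐)*(5221/4) = 5221/28 ≈ 186.46)
-d = -1*5221/28 = -5221/28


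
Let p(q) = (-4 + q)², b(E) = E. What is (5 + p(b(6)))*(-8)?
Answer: -72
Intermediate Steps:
(5 + p(b(6)))*(-8) = (5 + (-4 + 6)²)*(-8) = (5 + 2²)*(-8) = (5 + 4)*(-8) = 9*(-8) = -72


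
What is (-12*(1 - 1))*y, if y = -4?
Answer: 0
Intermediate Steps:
(-12*(1 - 1))*y = -12*(1 - 1)*(-4) = -12*0*(-4) = 0*(-4) = 0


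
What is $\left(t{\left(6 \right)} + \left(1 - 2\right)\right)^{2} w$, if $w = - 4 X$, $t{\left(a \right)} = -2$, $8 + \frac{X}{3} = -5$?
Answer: $1404$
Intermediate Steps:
$X = -39$ ($X = -24 + 3 \left(-5\right) = -24 - 15 = -39$)
$w = 156$ ($w = \left(-4\right) \left(-39\right) = 156$)
$\left(t{\left(6 \right)} + \left(1 - 2\right)\right)^{2} w = \left(-2 + \left(1 - 2\right)\right)^{2} \cdot 156 = \left(-2 - 1\right)^{2} \cdot 156 = \left(-3\right)^{2} \cdot 156 = 9 \cdot 156 = 1404$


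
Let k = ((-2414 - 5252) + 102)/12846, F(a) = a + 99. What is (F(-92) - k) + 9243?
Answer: 59416532/6423 ≈ 9250.6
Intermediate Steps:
F(a) = 99 + a
k = -3782/6423 (k = (-7666 + 102)*(1/12846) = -7564*1/12846 = -3782/6423 ≈ -0.58882)
(F(-92) - k) + 9243 = ((99 - 92) - 1*(-3782/6423)) + 9243 = (7 + 3782/6423) + 9243 = 48743/6423 + 9243 = 59416532/6423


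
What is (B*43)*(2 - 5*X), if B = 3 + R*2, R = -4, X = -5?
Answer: -5805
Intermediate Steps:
B = -5 (B = 3 - 4*2 = 3 - 8 = -5)
(B*43)*(2 - 5*X) = (-5*43)*(2 - 5*(-5)) = -215*(2 + 25) = -215*27 = -5805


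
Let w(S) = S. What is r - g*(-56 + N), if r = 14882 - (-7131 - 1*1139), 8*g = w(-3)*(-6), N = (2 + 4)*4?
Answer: 23224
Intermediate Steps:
N = 24 (N = 6*4 = 24)
g = 9/4 (g = (-3*(-6))/8 = (⅛)*18 = 9/4 ≈ 2.2500)
r = 23152 (r = 14882 - (-7131 - 1139) = 14882 - 1*(-8270) = 14882 + 8270 = 23152)
r - g*(-56 + N) = 23152 - 9*(-56 + 24)/4 = 23152 - 9*(-32)/4 = 23152 - 1*(-72) = 23152 + 72 = 23224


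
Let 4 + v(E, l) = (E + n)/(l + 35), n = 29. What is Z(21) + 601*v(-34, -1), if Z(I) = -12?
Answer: -85149/34 ≈ -2504.4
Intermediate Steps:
v(E, l) = -4 + (29 + E)/(35 + l) (v(E, l) = -4 + (E + 29)/(l + 35) = -4 + (29 + E)/(35 + l))
Z(21) + 601*v(-34, -1) = -12 + 601*((-111 - 34 - 4*(-1))/(35 - 1)) = -12 + 601*((-111 - 34 + 4)/34) = -12 + 601*((1/34)*(-141)) = -12 + 601*(-141/34) = -12 - 84741/34 = -85149/34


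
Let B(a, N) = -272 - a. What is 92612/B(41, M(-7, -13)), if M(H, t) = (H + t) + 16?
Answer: -92612/313 ≈ -295.88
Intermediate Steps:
M(H, t) = 16 + H + t
92612/B(41, M(-7, -13)) = 92612/(-272 - 1*41) = 92612/(-272 - 41) = 92612/(-313) = 92612*(-1/313) = -92612/313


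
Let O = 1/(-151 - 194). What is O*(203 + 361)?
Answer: -188/115 ≈ -1.6348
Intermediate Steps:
O = -1/345 (O = 1/(-345) = -1/345 ≈ -0.0028986)
O*(203 + 361) = -(203 + 361)/345 = -1/345*564 = -188/115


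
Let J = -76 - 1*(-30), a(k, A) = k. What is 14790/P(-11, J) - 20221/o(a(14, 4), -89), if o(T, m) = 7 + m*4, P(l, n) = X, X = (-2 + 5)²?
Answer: 1781233/1047 ≈ 1701.3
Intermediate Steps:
X = 9 (X = 3² = 9)
J = -46 (J = -76 + 30 = -46)
P(l, n) = 9
o(T, m) = 7 + 4*m
14790/P(-11, J) - 20221/o(a(14, 4), -89) = 14790/9 - 20221/(7 + 4*(-89)) = 14790*(⅑) - 20221/(7 - 356) = 4930/3 - 20221/(-349) = 4930/3 - 20221*(-1/349) = 4930/3 + 20221/349 = 1781233/1047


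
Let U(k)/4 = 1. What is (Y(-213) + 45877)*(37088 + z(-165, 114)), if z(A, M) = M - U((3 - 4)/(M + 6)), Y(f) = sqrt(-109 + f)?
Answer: 1706532646 + 37198*I*sqrt(322) ≈ 1.7065e+9 + 6.6749e+5*I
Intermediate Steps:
U(k) = 4 (U(k) = 4*1 = 4)
z(A, M) = -4 + M (z(A, M) = M - 1*4 = M - 4 = -4 + M)
(Y(-213) + 45877)*(37088 + z(-165, 114)) = (sqrt(-109 - 213) + 45877)*(37088 + (-4 + 114)) = (sqrt(-322) + 45877)*(37088 + 110) = (I*sqrt(322) + 45877)*37198 = (45877 + I*sqrt(322))*37198 = 1706532646 + 37198*I*sqrt(322)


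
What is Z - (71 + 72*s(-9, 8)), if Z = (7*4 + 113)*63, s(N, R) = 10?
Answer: 8092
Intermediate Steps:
Z = 8883 (Z = (28 + 113)*63 = 141*63 = 8883)
Z - (71 + 72*s(-9, 8)) = 8883 - (71 + 72*10) = 8883 - (71 + 720) = 8883 - 1*791 = 8883 - 791 = 8092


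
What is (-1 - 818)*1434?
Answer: -1174446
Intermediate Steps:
(-1 - 818)*1434 = -819*1434 = -1174446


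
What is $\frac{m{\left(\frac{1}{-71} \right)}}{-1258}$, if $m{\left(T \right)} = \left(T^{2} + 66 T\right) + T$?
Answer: $\frac{2378}{3170789} \approx 0.00074997$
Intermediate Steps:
$m{\left(T \right)} = T^{2} + 67 T$
$\frac{m{\left(\frac{1}{-71} \right)}}{-1258} = \frac{\frac{1}{-71} \left(67 + \frac{1}{-71}\right)}{-1258} = - \frac{67 - \frac{1}{71}}{71} \left(- \frac{1}{1258}\right) = \left(- \frac{1}{71}\right) \frac{4756}{71} \left(- \frac{1}{1258}\right) = \left(- \frac{4756}{5041}\right) \left(- \frac{1}{1258}\right) = \frac{2378}{3170789}$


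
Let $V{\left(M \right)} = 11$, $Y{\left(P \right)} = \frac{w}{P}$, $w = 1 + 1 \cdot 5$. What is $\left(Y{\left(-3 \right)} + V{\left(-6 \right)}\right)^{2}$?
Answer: $81$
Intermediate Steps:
$w = 6$ ($w = 1 + 5 = 6$)
$Y{\left(P \right)} = \frac{6}{P}$
$\left(Y{\left(-3 \right)} + V{\left(-6 \right)}\right)^{2} = \left(\frac{6}{-3} + 11\right)^{2} = \left(6 \left(- \frac{1}{3}\right) + 11\right)^{2} = \left(-2 + 11\right)^{2} = 9^{2} = 81$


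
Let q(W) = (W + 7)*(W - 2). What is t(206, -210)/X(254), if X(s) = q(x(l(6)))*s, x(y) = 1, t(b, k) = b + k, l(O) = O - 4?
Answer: 1/508 ≈ 0.0019685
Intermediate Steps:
l(O) = -4 + O
q(W) = (-2 + W)*(7 + W) (q(W) = (7 + W)*(-2 + W) = (-2 + W)*(7 + W))
X(s) = -8*s (X(s) = (-14 + 1² + 5*1)*s = (-14 + 1 + 5)*s = -8*s)
t(206, -210)/X(254) = (206 - 210)/((-8*254)) = -4/(-2032) = -4*(-1/2032) = 1/508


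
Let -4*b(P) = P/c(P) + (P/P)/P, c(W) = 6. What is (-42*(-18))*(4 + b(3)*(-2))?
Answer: 3339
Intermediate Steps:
b(P) = -1/(4*P) - P/24 (b(P) = -(P/6 + (P/P)/P)/4 = -(P*(1/6) + 1/P)/4 = -(P/6 + 1/P)/4 = -(1/P + P/6)/4 = -1/(4*P) - P/24)
(-42*(-18))*(4 + b(3)*(-2)) = (-42*(-18))*(4 + ((1/24)*(-6 - 1*3**2)/3)*(-2)) = 756*(4 + ((1/24)*(1/3)*(-6 - 1*9))*(-2)) = 756*(4 + ((1/24)*(1/3)*(-6 - 9))*(-2)) = 756*(4 + ((1/24)*(1/3)*(-15))*(-2)) = 756*(4 - 5/24*(-2)) = 756*(4 + 5/12) = 756*(53/12) = 3339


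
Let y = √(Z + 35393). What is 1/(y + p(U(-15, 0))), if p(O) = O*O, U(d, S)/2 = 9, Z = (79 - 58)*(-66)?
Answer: 324/70969 - √34007/70969 ≈ 0.0019669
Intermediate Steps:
Z = -1386 (Z = 21*(-66) = -1386)
U(d, S) = 18 (U(d, S) = 2*9 = 18)
p(O) = O²
y = √34007 (y = √(-1386 + 35393) = √34007 ≈ 184.41)
1/(y + p(U(-15, 0))) = 1/(√34007 + 18²) = 1/(√34007 + 324) = 1/(324 + √34007)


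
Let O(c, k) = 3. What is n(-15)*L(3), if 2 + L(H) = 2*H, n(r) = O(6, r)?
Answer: 12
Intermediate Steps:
n(r) = 3
L(H) = -2 + 2*H
n(-15)*L(3) = 3*(-2 + 2*3) = 3*(-2 + 6) = 3*4 = 12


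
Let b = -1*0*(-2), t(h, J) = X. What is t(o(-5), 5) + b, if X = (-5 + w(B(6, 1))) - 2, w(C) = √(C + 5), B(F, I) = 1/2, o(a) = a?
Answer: -7 + √22/2 ≈ -4.6548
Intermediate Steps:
B(F, I) = ½
w(C) = √(5 + C)
X = -7 + √22/2 (X = (-5 + √(5 + ½)) - 2 = (-5 + √(11/2)) - 2 = (-5 + √22/2) - 2 = -7 + √22/2 ≈ -4.6548)
t(h, J) = -7 + √22/2
b = 0 (b = 0*(-2) = 0)
t(o(-5), 5) + b = (-7 + √22/2) + 0 = -7 + √22/2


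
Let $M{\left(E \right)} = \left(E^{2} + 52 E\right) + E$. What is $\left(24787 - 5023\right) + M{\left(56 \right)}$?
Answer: $25868$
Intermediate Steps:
$M{\left(E \right)} = E^{2} + 53 E$
$\left(24787 - 5023\right) + M{\left(56 \right)} = \left(24787 - 5023\right) + 56 \left(53 + 56\right) = \left(24787 - 5023\right) + 56 \cdot 109 = 19764 + 6104 = 25868$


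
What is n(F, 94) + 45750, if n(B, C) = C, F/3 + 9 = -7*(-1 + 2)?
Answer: 45844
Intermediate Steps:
F = -48 (F = -27 + 3*(-7*(-1 + 2)) = -27 + 3*(-7*1) = -27 + 3*(-7) = -27 - 21 = -48)
n(F, 94) + 45750 = 94 + 45750 = 45844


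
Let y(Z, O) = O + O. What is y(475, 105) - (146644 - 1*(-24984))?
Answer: -171418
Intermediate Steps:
y(Z, O) = 2*O
y(475, 105) - (146644 - 1*(-24984)) = 2*105 - (146644 - 1*(-24984)) = 210 - (146644 + 24984) = 210 - 1*171628 = 210 - 171628 = -171418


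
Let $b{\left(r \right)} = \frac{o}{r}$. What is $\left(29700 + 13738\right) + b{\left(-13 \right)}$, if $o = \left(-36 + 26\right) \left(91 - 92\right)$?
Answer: $\frac{564684}{13} \approx 43437.0$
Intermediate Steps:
$o = 10$ ($o = \left(-10\right) \left(-1\right) = 10$)
$b{\left(r \right)} = \frac{10}{r}$
$\left(29700 + 13738\right) + b{\left(-13 \right)} = \left(29700 + 13738\right) + \frac{10}{-13} = 43438 + 10 \left(- \frac{1}{13}\right) = 43438 - \frac{10}{13} = \frac{564684}{13}$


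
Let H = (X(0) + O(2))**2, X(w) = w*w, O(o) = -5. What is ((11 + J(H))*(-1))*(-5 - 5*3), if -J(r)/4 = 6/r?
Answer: 1004/5 ≈ 200.80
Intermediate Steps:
X(w) = w**2
H = 25 (H = (0**2 - 5)**2 = (0 - 5)**2 = (-5)**2 = 25)
J(r) = -24/r
((11 + J(H))*(-1))*(-5 - 5*3) = ((11 - 24/25)*(-1))*(-5 - 5*3) = ((11 - 24*1/25)*(-1))*(-5 - 15) = ((11 - 24/25)*(-1))*(-20) = ((251/25)*(-1))*(-20) = -251/25*(-20) = 1004/5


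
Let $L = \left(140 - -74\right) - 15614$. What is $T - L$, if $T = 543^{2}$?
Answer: $310249$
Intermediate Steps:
$L = -15400$ ($L = \left(140 + 74\right) - 15614 = 214 - 15614 = -15400$)
$T = 294849$
$T - L = 294849 - -15400 = 294849 + 15400 = 310249$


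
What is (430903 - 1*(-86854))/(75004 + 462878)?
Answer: 517757/537882 ≈ 0.96258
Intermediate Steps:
(430903 - 1*(-86854))/(75004 + 462878) = (430903 + 86854)/537882 = 517757*(1/537882) = 517757/537882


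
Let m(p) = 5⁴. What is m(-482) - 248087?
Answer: -247462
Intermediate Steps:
m(p) = 625
m(-482) - 248087 = 625 - 248087 = -247462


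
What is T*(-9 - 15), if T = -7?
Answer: 168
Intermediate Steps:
T*(-9 - 15) = -7*(-9 - 15) = -7*(-24) = 168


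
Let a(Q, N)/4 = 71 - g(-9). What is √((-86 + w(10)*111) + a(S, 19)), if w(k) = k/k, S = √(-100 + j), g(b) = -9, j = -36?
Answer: √345 ≈ 18.574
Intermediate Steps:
S = 2*I*√34 (S = √(-100 - 36) = √(-136) = 2*I*√34 ≈ 11.662*I)
a(Q, N) = 320 (a(Q, N) = 4*(71 - 1*(-9)) = 4*(71 + 9) = 4*80 = 320)
w(k) = 1
√((-86 + w(10)*111) + a(S, 19)) = √((-86 + 1*111) + 320) = √((-86 + 111) + 320) = √(25 + 320) = √345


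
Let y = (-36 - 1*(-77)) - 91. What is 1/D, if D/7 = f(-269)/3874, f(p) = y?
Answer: -1937/175 ≈ -11.069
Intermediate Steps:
y = -50 (y = (-36 + 77) - 91 = 41 - 91 = -50)
f(p) = -50
D = -175/1937 (D = 7*(-50/3874) = 7*(-50*1/3874) = 7*(-25/1937) = -175/1937 ≈ -0.090346)
1/D = 1/(-175/1937) = -1937/175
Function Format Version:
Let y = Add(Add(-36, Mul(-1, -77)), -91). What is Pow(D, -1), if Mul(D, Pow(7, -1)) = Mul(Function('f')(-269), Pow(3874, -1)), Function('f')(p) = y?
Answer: Rational(-1937, 175) ≈ -11.069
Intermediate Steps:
y = -50 (y = Add(Add(-36, 77), -91) = Add(41, -91) = -50)
Function('f')(p) = -50
D = Rational(-175, 1937) (D = Mul(7, Mul(-50, Pow(3874, -1))) = Mul(7, Mul(-50, Rational(1, 3874))) = Mul(7, Rational(-25, 1937)) = Rational(-175, 1937) ≈ -0.090346)
Pow(D, -1) = Pow(Rational(-175, 1937), -1) = Rational(-1937, 175)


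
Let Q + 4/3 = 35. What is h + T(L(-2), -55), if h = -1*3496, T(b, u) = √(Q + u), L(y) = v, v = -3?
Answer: -3496 + 8*I*√3/3 ≈ -3496.0 + 4.6188*I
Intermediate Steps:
Q = 101/3 (Q = -4/3 + 35 = 101/3 ≈ 33.667)
L(y) = -3
T(b, u) = √(101/3 + u)
h = -3496
h + T(L(-2), -55) = -3496 + √(303 + 9*(-55))/3 = -3496 + √(303 - 495)/3 = -3496 + √(-192)/3 = -3496 + (8*I*√3)/3 = -3496 + 8*I*√3/3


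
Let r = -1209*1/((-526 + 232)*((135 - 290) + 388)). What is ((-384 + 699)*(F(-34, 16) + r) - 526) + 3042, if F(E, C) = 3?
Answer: 11307917/3262 ≈ 3466.6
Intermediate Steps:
r = 403/22834 (r = -1209*(-1/(294*(-155 + 388))) = -1209/((-294*233)) = -1209/(-68502) = -1209*(-1/68502) = 403/22834 ≈ 0.017649)
((-384 + 699)*(F(-34, 16) + r) - 526) + 3042 = ((-384 + 699)*(3 + 403/22834) - 526) + 3042 = (315*(68905/22834) - 526) + 3042 = (3100725/3262 - 526) + 3042 = 1384913/3262 + 3042 = 11307917/3262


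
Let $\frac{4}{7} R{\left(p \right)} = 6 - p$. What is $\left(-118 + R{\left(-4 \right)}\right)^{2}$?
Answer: $\frac{40401}{4} \approx 10100.0$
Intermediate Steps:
$R{\left(p \right)} = \frac{21}{2} - \frac{7 p}{4}$ ($R{\left(p \right)} = \frac{7 \left(6 - p\right)}{4} = \frac{21}{2} - \frac{7 p}{4}$)
$\left(-118 + R{\left(-4 \right)}\right)^{2} = \left(-118 + \left(\frac{21}{2} - -7\right)\right)^{2} = \left(-118 + \left(\frac{21}{2} + 7\right)\right)^{2} = \left(-118 + \frac{35}{2}\right)^{2} = \left(- \frac{201}{2}\right)^{2} = \frac{40401}{4}$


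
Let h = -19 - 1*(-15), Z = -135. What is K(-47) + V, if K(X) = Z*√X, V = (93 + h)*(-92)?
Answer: -8188 - 135*I*√47 ≈ -8188.0 - 925.51*I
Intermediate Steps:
h = -4 (h = -19 + 15 = -4)
V = -8188 (V = (93 - 4)*(-92) = 89*(-92) = -8188)
K(X) = -135*√X
K(-47) + V = -135*I*√47 - 8188 = -8188 - 135*I*√47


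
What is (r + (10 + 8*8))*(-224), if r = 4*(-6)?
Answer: -11200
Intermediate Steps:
r = -24
(r + (10 + 8*8))*(-224) = (-24 + (10 + 8*8))*(-224) = (-24 + (10 + 64))*(-224) = (-24 + 74)*(-224) = 50*(-224) = -11200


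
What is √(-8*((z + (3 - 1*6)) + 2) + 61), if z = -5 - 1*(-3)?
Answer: √85 ≈ 9.2195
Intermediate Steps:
z = -2 (z = -5 + 3 = -2)
√(-8*((z + (3 - 1*6)) + 2) + 61) = √(-8*((-2 + (3 - 1*6)) + 2) + 61) = √(-8*((-2 + (3 - 6)) + 2) + 61) = √(-8*((-2 - 3) + 2) + 61) = √(-8*(-5 + 2) + 61) = √(-8*(-3) + 61) = √(24 + 61) = √85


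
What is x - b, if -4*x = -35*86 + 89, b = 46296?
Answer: -182263/4 ≈ -45566.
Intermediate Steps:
x = 2921/4 (x = -(-35*86 + 89)/4 = -(-3010 + 89)/4 = -¼*(-2921) = 2921/4 ≈ 730.25)
x - b = 2921/4 - 1*46296 = 2921/4 - 46296 = -182263/4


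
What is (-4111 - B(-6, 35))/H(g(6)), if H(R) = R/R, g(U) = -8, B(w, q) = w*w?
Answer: -4147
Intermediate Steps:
B(w, q) = w²
H(R) = 1
(-4111 - B(-6, 35))/H(g(6)) = (-4111 - 1*(-6)²)/1 = (-4111 - 1*36)*1 = (-4111 - 36)*1 = -4147*1 = -4147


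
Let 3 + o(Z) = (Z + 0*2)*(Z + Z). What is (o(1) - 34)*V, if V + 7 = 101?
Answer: -3290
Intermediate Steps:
V = 94 (V = -7 + 101 = 94)
o(Z) = -3 + 2*Z² (o(Z) = -3 + (Z + 0*2)*(Z + Z) = -3 + (Z + 0)*(2*Z) = -3 + Z*(2*Z) = -3 + 2*Z²)
(o(1) - 34)*V = ((-3 + 2*1²) - 34)*94 = ((-3 + 2*1) - 34)*94 = ((-3 + 2) - 34)*94 = (-1 - 34)*94 = -35*94 = -3290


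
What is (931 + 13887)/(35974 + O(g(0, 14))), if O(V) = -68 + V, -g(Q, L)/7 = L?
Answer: 7409/17904 ≈ 0.41382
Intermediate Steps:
g(Q, L) = -7*L
(931 + 13887)/(35974 + O(g(0, 14))) = (931 + 13887)/(35974 + (-68 - 7*14)) = 14818/(35974 + (-68 - 98)) = 14818/(35974 - 166) = 14818/35808 = 14818*(1/35808) = 7409/17904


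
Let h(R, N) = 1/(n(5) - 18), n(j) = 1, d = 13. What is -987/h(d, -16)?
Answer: 16779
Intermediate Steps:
h(R, N) = -1/17 (h(R, N) = 1/(1 - 18) = 1/(-17) = -1/17)
-987/h(d, -16) = -987/(-1/17) = -987*(-17) = 16779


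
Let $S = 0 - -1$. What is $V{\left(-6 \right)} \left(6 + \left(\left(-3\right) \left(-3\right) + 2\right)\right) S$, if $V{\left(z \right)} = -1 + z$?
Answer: $-119$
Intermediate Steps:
$S = 1$ ($S = 0 + 1 = 1$)
$V{\left(-6 \right)} \left(6 + \left(\left(-3\right) \left(-3\right) + 2\right)\right) S = \left(-1 - 6\right) \left(6 + \left(\left(-3\right) \left(-3\right) + 2\right)\right) 1 = - 7 \left(6 + \left(9 + 2\right)\right) 1 = - 7 \left(6 + 11\right) 1 = \left(-7\right) 17 \cdot 1 = \left(-119\right) 1 = -119$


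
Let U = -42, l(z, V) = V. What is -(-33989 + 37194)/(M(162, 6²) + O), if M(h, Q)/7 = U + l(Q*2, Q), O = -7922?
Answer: 3205/7964 ≈ 0.40244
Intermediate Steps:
M(h, Q) = -294 + 7*Q (M(h, Q) = 7*(-42 + Q) = -294 + 7*Q)
-(-33989 + 37194)/(M(162, 6²) + O) = -(-33989 + 37194)/((-294 + 7*6²) - 7922) = -3205/((-294 + 7*36) - 7922) = -3205/((-294 + 252) - 7922) = -3205/(-42 - 7922) = -3205/(-7964) = -3205*(-1)/7964 = -1*(-3205/7964) = 3205/7964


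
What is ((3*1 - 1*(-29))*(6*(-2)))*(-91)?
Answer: 34944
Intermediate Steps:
((3*1 - 1*(-29))*(6*(-2)))*(-91) = ((3 + 29)*(-12))*(-91) = (32*(-12))*(-91) = -384*(-91) = 34944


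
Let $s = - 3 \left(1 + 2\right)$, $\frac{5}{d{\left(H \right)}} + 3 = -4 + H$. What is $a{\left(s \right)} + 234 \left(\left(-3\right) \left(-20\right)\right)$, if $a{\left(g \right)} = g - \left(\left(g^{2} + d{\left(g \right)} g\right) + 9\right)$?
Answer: $\frac{223011}{16} \approx 13938.0$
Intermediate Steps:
$d{\left(H \right)} = \frac{5}{-7 + H}$ ($d{\left(H \right)} = \frac{5}{-3 + \left(-4 + H\right)} = \frac{5}{-7 + H}$)
$s = -9$ ($s = \left(-3\right) 3 = -9$)
$a{\left(g \right)} = -9 + g - g^{2} - \frac{5 g}{-7 + g}$ ($a{\left(g \right)} = g - \left(\left(g^{2} + \frac{5}{-7 + g} g\right) + 9\right) = g - \left(\left(g^{2} + \frac{5 g}{-7 + g}\right) + 9\right) = g - \left(9 + g^{2} + \frac{5 g}{-7 + g}\right) = -9 + g - g^{2} - \frac{5 g}{-7 + g}$)
$a{\left(s \right)} + 234 \left(\left(-3\right) \left(-20\right)\right) = \frac{\left(-5\right) \left(-9\right) + \left(-7 - 9\right) \left(-9 - 9 - \left(-9\right)^{2}\right)}{-7 - 9} + 234 \left(\left(-3\right) \left(-20\right)\right) = \frac{45 - 16 \left(-9 - 9 - 81\right)}{-16} + 234 \cdot 60 = - \frac{45 - 16 \left(-9 - 9 - 81\right)}{16} + 14040 = - \frac{45 - -1584}{16} + 14040 = - \frac{45 + 1584}{16} + 14040 = \left(- \frac{1}{16}\right) 1629 + 14040 = - \frac{1629}{16} + 14040 = \frac{223011}{16}$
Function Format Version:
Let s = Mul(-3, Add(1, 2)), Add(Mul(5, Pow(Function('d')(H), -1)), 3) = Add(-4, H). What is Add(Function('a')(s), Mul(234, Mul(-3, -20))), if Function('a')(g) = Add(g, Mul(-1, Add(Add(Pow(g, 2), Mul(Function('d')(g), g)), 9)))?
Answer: Rational(223011, 16) ≈ 13938.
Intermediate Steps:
Function('d')(H) = Mul(5, Pow(Add(-7, H), -1)) (Function('d')(H) = Mul(5, Pow(Add(-3, Add(-4, H)), -1)) = Mul(5, Pow(Add(-7, H), -1)))
s = -9 (s = Mul(-3, 3) = -9)
Function('a')(g) = Add(-9, g, Mul(-1, Pow(g, 2)), Mul(-5, g, Pow(Add(-7, g), -1))) (Function('a')(g) = Add(g, Mul(-1, Add(Add(Pow(g, 2), Mul(Mul(5, Pow(Add(-7, g), -1)), g)), 9))) = Add(g, Mul(-1, Add(Add(Pow(g, 2), Mul(5, g, Pow(Add(-7, g), -1))), 9))) = Add(g, Mul(-1, Add(9, Pow(g, 2), Mul(5, g, Pow(Add(-7, g), -1))))) = Add(g, Add(-9, Mul(-1, Pow(g, 2)), Mul(-5, g, Pow(Add(-7, g), -1)))) = Add(-9, g, Mul(-1, Pow(g, 2)), Mul(-5, g, Pow(Add(-7, g), -1))))
Add(Function('a')(s), Mul(234, Mul(-3, -20))) = Add(Mul(Pow(Add(-7, -9), -1), Add(Mul(-5, -9), Mul(Add(-7, -9), Add(-9, -9, Mul(-1, Pow(-9, 2)))))), Mul(234, Mul(-3, -20))) = Add(Mul(Pow(-16, -1), Add(45, Mul(-16, Add(-9, -9, Mul(-1, 81))))), Mul(234, 60)) = Add(Mul(Rational(-1, 16), Add(45, Mul(-16, Add(-9, -9, -81)))), 14040) = Add(Mul(Rational(-1, 16), Add(45, Mul(-16, -99))), 14040) = Add(Mul(Rational(-1, 16), Add(45, 1584)), 14040) = Add(Mul(Rational(-1, 16), 1629), 14040) = Add(Rational(-1629, 16), 14040) = Rational(223011, 16)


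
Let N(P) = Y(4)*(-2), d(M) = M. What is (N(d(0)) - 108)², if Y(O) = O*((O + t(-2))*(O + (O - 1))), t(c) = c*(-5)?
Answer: 795664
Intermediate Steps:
t(c) = -5*c
Y(O) = O*(-1 + 2*O)*(10 + O) (Y(O) = O*((O - 5*(-2))*(O + (O - 1))) = O*((O + 10)*(O + (-1 + O))) = O*((10 + O)*(-1 + 2*O)) = O*((-1 + 2*O)*(10 + O)) = O*(-1 + 2*O)*(10 + O))
N(P) = -784 (N(P) = (4*(-10 + 2*4² + 19*4))*(-2) = (4*(-10 + 2*16 + 76))*(-2) = (4*(-10 + 32 + 76))*(-2) = (4*98)*(-2) = 392*(-2) = -784)
(N(d(0)) - 108)² = (-784 - 108)² = (-892)² = 795664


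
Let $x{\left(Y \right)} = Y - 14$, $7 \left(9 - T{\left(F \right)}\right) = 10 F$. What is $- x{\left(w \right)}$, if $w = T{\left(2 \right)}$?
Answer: $\frac{55}{7} \approx 7.8571$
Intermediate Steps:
$T{\left(F \right)} = 9 - \frac{10 F}{7}$
$w = \frac{43}{7}$ ($w = 9 - \frac{20}{7} = \frac{43}{7} \approx 6.1429$)
$x{\left(Y \right)} = -14 + Y$ ($x{\left(Y \right)} = Y - 14 = -14 + Y$)
$- x{\left(w \right)} = - (-14 + \frac{43}{7}) = \left(-1\right) \left(- \frac{55}{7}\right) = \frac{55}{7}$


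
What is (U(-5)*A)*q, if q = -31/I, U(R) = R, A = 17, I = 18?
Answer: 2635/18 ≈ 146.39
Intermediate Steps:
q = -31/18 ≈ -1.7222
(U(-5)*A)*q = -5*17*(-31/18) = -85*(-31/18) = 2635/18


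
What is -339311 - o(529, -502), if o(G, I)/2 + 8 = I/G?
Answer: -179486051/529 ≈ -3.3929e+5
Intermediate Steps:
o(G, I) = -16 + 2*I/G (o(G, I) = -16 + 2*(I/G) = -16 + 2*I/G)
-339311 - o(529, -502) = -339311 - (-16 + 2*(-502)/529) = -339311 - (-16 + 2*(-502)*(1/529)) = -339311 - (-16 - 1004/529) = -339311 - 1*(-9468/529) = -339311 + 9468/529 = -179486051/529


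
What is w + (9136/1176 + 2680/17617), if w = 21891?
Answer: 56711613383/2589699 ≈ 21899.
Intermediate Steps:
w + (9136/1176 + 2680/17617) = 21891 + (9136/1176 + 2680/17617) = 21891 + (9136*(1/1176) + 2680*(1/17617)) = 21891 + (1142/147 + 2680/17617) = 21891 + 20512574/2589699 = 56711613383/2589699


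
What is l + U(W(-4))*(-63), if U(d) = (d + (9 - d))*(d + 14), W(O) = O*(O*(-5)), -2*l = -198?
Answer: 37521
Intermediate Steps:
l = 99 (l = -½*(-198) = 99)
W(O) = -5*O² (W(O) = O*(-5*O) = -5*O²)
U(d) = 126 + 9*d (U(d) = 9*(14 + d) = 126 + 9*d)
l + U(W(-4))*(-63) = 99 + (126 + 9*(-5*(-4)²))*(-63) = 99 + (126 + 9*(-5*16))*(-63) = 99 + (126 + 9*(-80))*(-63) = 99 + (126 - 720)*(-63) = 99 - 594*(-63) = 99 + 37422 = 37521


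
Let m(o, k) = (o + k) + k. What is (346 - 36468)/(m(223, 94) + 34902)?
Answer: -36122/35313 ≈ -1.0229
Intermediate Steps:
m(o, k) = o + 2*k (m(o, k) = (k + o) + k = o + 2*k)
(346 - 36468)/(m(223, 94) + 34902) = (346 - 36468)/((223 + 2*94) + 34902) = -36122/((223 + 188) + 34902) = -36122/(411 + 34902) = -36122/35313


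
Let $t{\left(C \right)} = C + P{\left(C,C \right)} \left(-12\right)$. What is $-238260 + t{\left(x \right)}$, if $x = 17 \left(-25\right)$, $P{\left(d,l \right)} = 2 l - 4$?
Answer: $-228437$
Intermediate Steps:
$P{\left(d,l \right)} = -4 + 2 l$
$x = -425$
$t{\left(C \right)} = 48 - 23 C$ ($t{\left(C \right)} = C + \left(-4 + 2 C\right) \left(-12\right) = C - \left(-48 + 24 C\right) = 48 - 23 C$)
$-238260 + t{\left(x \right)} = -238260 + \left(48 - -9775\right) = -238260 + \left(48 + 9775\right) = -238260 + 9823 = -228437$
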